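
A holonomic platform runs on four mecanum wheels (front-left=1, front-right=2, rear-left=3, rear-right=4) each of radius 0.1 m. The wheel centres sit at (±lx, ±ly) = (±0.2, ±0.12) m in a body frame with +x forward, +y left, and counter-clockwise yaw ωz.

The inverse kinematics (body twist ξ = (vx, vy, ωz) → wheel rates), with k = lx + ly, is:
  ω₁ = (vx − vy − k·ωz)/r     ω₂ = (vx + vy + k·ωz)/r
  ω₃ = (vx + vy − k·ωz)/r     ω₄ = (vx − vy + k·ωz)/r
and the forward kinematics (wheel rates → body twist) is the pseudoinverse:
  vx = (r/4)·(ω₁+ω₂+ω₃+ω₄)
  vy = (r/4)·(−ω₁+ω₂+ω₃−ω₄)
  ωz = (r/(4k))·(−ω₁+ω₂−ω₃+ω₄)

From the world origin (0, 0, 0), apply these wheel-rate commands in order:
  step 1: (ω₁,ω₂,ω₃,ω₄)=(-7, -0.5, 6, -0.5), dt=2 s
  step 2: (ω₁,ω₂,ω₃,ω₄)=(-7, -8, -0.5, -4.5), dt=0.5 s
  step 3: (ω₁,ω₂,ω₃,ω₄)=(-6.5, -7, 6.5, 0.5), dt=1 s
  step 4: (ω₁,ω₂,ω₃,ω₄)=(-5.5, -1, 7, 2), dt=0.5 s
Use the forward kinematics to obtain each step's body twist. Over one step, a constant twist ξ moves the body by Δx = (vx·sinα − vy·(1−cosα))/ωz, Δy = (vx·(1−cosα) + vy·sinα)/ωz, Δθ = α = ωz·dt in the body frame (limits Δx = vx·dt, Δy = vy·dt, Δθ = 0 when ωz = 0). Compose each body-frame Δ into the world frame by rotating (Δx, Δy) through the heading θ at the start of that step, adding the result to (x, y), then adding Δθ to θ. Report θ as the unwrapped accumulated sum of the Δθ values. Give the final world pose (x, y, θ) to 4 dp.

(-0.3292, 0.9733, -0.7227)

step 1: ξ=(vx,vy,ωz)=(-0.0500, 0.3250, 0.0000), dt=2.0 → body Δ=(-0.1000, 0.6500, 0.0000) → world pose (-0.1000, 0.6500, 0.0000)
step 2: ξ=(vx,vy,ωz)=(-0.5000, 0.0750, -0.3906), dt=0.5 → body Δ=(-0.2448, 0.0616, -0.1953) → world pose (-0.3448, 0.7116, -0.1953)
step 3: ξ=(vx,vy,ωz)=(-0.1625, 0.1375, -0.5078), dt=1.0 → body Δ=(-0.1214, 0.1720, -0.5078) → world pose (-0.4305, 0.9039, -0.7031)
step 4: ξ=(vx,vy,ωz)=(0.0625, 0.2375, -0.0391), dt=0.5 → body Δ=(0.0324, 0.1184, -0.0195) → world pose (-0.3292, 0.9733, -0.7227)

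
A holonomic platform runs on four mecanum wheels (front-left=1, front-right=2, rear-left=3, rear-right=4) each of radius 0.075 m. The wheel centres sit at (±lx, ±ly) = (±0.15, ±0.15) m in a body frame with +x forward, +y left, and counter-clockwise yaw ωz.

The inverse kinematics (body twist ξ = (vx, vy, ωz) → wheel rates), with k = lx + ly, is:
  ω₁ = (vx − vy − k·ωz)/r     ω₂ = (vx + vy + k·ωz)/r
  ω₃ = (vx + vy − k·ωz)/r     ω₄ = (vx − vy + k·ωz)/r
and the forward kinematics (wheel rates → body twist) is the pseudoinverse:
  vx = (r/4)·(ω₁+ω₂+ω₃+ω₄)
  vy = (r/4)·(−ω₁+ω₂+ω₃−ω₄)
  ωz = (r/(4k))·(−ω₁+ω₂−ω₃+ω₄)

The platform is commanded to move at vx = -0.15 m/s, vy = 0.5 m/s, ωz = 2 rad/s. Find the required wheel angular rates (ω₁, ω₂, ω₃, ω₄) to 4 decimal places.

(-16.6667, 12.6667, -3.3333, -0.6667)

k = lx + ly = 0.15 + 0.15 = 0.3000;  k·ωz = 0.3000·2 = 0.6000
ω₁ (FL) = (vx − vy − k·ωz)/r = -1.2500/0.075 = -16.6667
ω₂ (FR) = (vx + vy + k·ωz)/r = 0.9500/0.075 = 12.6667
ω₃ (RL) = (vx + vy − k·ωz)/r = -0.2500/0.075 = -3.3333
ω₄ (RR) = (vx − vy + k·ωz)/r = -0.0500/0.075 = -0.6667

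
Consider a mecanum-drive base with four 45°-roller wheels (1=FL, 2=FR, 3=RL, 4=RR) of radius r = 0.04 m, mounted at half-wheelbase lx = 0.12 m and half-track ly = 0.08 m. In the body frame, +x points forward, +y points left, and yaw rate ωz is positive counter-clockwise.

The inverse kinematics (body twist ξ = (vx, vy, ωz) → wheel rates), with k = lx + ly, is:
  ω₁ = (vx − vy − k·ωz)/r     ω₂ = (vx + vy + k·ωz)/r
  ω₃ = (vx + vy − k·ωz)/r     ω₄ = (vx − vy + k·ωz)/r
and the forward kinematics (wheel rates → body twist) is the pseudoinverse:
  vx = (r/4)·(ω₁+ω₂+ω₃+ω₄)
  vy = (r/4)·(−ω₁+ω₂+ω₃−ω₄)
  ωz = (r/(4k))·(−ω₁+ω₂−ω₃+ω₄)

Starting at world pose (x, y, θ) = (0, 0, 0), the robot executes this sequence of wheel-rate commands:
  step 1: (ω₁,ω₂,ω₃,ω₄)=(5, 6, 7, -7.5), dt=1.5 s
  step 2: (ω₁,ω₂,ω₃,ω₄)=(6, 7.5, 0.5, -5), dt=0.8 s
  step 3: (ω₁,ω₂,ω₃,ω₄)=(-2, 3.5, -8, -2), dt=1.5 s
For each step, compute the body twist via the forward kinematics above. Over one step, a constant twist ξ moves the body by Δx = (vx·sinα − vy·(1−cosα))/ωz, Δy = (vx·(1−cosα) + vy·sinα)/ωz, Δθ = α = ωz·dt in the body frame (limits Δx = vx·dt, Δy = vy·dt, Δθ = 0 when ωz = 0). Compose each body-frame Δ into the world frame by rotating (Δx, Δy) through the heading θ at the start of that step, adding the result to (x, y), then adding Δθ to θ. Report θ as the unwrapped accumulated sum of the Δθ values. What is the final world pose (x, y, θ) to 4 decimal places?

step 1: ξ=(vx,vy,ωz)=(0.1050, 0.1550, -0.6750), dt=1.5 → body Δ=(0.2399, 0.1216, -1.0125) → world pose (0.2399, 0.1216, -1.0125)
step 2: ξ=(vx,vy,ωz)=(0.0900, 0.0700, -0.2000), dt=0.8 → body Δ=(0.0762, 0.0500, -0.1600) → world pose (0.3227, 0.0835, -1.1725)
step 3: ξ=(vx,vy,ωz)=(-0.0850, -0.0050, 0.5750), dt=1.5 → body Δ=(-0.1092, -0.0583, 0.8625) → world pose (0.2266, 0.1616, -0.3100)

(0.2266, 0.1616, -0.3100)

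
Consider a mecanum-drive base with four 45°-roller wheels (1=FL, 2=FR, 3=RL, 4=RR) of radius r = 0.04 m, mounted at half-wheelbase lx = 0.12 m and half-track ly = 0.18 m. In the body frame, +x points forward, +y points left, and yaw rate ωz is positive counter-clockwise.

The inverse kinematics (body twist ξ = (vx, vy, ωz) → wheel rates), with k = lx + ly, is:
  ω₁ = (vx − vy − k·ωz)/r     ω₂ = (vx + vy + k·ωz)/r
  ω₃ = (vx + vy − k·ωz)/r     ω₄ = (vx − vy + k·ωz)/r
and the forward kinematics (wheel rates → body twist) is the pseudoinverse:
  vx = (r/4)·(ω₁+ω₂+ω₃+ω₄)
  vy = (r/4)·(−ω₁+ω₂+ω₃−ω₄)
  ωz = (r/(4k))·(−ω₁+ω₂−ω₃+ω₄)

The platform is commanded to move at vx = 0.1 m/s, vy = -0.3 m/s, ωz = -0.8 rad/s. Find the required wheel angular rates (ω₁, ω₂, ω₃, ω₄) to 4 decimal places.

(16.0000, -11.0000, 1.0000, 4.0000)

k = lx + ly = 0.12 + 0.18 = 0.3000;  k·ωz = 0.3000·-0.8 = -0.2400
ω₁ (FL) = (vx − vy − k·ωz)/r = 0.6400/0.04 = 16.0000
ω₂ (FR) = (vx + vy + k·ωz)/r = -0.4400/0.04 = -11.0000
ω₃ (RL) = (vx + vy − k·ωz)/r = 0.0400/0.04 = 1.0000
ω₄ (RR) = (vx − vy + k·ωz)/r = 0.1600/0.04 = 4.0000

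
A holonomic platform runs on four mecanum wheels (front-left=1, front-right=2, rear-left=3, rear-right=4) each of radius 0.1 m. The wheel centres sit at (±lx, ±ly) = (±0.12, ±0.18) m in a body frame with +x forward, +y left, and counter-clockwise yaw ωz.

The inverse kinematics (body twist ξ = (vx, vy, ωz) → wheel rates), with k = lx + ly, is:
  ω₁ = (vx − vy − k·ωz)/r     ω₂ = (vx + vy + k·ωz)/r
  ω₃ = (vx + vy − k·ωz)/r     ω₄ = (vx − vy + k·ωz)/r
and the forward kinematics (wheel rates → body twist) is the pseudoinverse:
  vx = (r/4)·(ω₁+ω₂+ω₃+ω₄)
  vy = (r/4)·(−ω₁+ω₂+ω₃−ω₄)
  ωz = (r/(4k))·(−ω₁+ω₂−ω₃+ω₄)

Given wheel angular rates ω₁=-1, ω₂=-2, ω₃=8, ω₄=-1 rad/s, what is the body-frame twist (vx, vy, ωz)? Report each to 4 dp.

(0.1000, 0.2000, -0.8333)

k = lx + ly = 0.12 + 0.18 = 0.3000
ω₁+ω₂+ω₃+ω₄ = 4.0000  →  vx = (0.1/4)·4.0000 = 0.1000
−ω₁+ω₂+ω₃−ω₄ = 8.0000  →  vy = (0.1/4)·8.0000 = 0.2000
−ω₁+ω₂−ω₃+ω₄ = -10.0000  →  ωz = (0.1/1.2000)·-10.0000 = -0.8333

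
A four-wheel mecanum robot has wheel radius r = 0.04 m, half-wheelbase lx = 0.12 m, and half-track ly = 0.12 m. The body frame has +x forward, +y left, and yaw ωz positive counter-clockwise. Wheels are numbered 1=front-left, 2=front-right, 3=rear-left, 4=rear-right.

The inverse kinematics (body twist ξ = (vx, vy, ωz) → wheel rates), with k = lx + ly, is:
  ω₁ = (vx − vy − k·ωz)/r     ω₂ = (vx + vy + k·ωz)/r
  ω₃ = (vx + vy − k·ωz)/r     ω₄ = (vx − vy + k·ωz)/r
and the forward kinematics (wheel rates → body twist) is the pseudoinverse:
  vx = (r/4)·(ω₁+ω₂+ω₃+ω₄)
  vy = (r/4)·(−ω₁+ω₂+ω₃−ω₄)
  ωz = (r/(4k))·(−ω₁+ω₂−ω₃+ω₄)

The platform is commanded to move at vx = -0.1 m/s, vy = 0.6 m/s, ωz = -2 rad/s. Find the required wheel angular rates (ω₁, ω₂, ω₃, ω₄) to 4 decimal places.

k = lx + ly = 0.12 + 0.12 = 0.2400;  k·ωz = 0.2400·-2 = -0.4800
ω₁ (FL) = (vx − vy − k·ωz)/r = -0.2200/0.04 = -5.5000
ω₂ (FR) = (vx + vy + k·ωz)/r = 0.0200/0.04 = 0.5000
ω₃ (RL) = (vx + vy − k·ωz)/r = 0.9800/0.04 = 24.5000
ω₄ (RR) = (vx − vy + k·ωz)/r = -1.1800/0.04 = -29.5000

(-5.5000, 0.5000, 24.5000, -29.5000)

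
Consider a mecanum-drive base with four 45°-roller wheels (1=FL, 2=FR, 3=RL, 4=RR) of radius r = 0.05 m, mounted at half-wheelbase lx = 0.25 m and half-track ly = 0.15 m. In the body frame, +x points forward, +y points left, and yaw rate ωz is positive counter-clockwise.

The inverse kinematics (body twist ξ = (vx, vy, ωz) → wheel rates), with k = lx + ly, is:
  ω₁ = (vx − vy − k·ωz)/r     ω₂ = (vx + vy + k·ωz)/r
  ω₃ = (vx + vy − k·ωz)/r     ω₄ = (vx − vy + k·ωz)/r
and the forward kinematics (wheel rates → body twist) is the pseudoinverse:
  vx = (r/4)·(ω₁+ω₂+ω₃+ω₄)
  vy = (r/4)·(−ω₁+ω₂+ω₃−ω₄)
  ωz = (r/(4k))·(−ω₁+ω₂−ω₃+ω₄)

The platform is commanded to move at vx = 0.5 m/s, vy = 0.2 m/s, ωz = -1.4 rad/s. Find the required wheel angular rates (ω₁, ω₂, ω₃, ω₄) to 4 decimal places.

k = lx + ly = 0.25 + 0.15 = 0.4000;  k·ωz = 0.4000·-1.4 = -0.5600
ω₁ (FL) = (vx − vy − k·ωz)/r = 0.8600/0.05 = 17.2000
ω₂ (FR) = (vx + vy + k·ωz)/r = 0.1400/0.05 = 2.8000
ω₃ (RL) = (vx + vy − k·ωz)/r = 1.2600/0.05 = 25.2000
ω₄ (RR) = (vx − vy + k·ωz)/r = -0.2600/0.05 = -5.2000

(17.2000, 2.8000, 25.2000, -5.2000)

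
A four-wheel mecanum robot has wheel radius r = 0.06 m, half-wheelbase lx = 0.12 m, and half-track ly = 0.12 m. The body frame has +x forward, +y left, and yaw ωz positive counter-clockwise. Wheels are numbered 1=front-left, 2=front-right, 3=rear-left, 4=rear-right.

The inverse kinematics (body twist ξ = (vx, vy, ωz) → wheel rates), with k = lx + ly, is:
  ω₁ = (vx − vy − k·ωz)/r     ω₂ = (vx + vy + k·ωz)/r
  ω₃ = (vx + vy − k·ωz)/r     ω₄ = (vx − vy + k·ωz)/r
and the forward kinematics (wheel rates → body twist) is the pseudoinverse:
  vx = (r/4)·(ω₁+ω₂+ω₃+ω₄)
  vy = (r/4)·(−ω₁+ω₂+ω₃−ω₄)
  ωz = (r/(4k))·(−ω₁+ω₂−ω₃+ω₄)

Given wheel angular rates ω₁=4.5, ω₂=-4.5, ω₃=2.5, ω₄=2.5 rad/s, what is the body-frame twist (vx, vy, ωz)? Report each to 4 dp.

(0.0750, -0.1350, -0.5625)

k = lx + ly = 0.12 + 0.12 = 0.2400
ω₁+ω₂+ω₃+ω₄ = 5.0000  →  vx = (0.06/4)·5.0000 = 0.0750
−ω₁+ω₂+ω₃−ω₄ = -9.0000  →  vy = (0.06/4)·-9.0000 = -0.1350
−ω₁+ω₂−ω₃+ω₄ = -9.0000  →  ωz = (0.06/0.9600)·-9.0000 = -0.5625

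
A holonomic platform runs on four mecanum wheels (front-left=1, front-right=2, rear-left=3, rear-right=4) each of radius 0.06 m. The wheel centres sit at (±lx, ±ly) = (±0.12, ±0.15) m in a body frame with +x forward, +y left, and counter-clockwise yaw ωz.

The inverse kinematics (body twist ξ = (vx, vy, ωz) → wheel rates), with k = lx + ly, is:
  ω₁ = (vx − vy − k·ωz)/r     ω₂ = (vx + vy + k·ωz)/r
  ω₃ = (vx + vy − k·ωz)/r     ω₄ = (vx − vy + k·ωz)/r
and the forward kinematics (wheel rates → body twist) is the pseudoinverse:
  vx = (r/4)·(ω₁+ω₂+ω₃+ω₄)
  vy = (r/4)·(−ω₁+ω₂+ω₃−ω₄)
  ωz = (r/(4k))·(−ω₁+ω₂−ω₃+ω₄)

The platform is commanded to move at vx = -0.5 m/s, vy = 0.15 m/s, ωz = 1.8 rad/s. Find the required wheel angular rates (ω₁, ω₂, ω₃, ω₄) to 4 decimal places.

k = lx + ly = 0.12 + 0.15 = 0.2700;  k·ωz = 0.2700·1.8 = 0.4860
ω₁ (FL) = (vx − vy − k·ωz)/r = -1.1360/0.06 = -18.9333
ω₂ (FR) = (vx + vy + k·ωz)/r = 0.1360/0.06 = 2.2667
ω₃ (RL) = (vx + vy − k·ωz)/r = -0.8360/0.06 = -13.9333
ω₄ (RR) = (vx − vy + k·ωz)/r = -0.1640/0.06 = -2.7333

(-18.9333, 2.2667, -13.9333, -2.7333)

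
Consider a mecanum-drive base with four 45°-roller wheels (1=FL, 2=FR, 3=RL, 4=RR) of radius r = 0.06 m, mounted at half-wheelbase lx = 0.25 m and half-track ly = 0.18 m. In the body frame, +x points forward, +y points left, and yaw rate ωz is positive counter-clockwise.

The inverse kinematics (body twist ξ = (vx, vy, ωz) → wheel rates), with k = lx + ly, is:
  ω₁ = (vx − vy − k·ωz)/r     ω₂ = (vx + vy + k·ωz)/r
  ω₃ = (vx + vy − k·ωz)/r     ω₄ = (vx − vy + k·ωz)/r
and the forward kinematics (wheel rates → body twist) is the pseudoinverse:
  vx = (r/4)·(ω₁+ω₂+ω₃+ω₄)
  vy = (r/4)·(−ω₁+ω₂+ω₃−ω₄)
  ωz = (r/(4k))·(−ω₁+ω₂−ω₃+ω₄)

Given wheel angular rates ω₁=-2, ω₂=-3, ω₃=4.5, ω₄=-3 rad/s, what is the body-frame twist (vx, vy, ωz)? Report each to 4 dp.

k = lx + ly = 0.25 + 0.18 = 0.4300
ω₁+ω₂+ω₃+ω₄ = -3.5000  →  vx = (0.06/4)·-3.5000 = -0.0525
−ω₁+ω₂+ω₃−ω₄ = 6.5000  →  vy = (0.06/4)·6.5000 = 0.0975
−ω₁+ω₂−ω₃+ω₄ = -8.5000  →  ωz = (0.06/1.7200)·-8.5000 = -0.2965

(-0.0525, 0.0975, -0.2965)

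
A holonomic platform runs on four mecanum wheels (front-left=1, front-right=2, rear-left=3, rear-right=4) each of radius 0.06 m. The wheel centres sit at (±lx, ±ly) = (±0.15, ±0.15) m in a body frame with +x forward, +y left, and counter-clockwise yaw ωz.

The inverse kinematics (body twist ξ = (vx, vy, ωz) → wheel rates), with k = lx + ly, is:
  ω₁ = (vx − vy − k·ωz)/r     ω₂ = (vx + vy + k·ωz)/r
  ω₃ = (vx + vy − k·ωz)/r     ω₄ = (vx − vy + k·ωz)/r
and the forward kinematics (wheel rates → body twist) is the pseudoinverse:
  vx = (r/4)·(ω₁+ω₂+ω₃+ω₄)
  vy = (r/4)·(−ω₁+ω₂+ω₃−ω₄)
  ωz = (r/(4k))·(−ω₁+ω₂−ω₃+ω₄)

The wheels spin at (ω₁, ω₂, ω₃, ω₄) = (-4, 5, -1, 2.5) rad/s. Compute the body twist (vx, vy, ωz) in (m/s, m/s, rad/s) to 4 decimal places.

(0.0375, 0.0825, 0.6250)

k = lx + ly = 0.15 + 0.15 = 0.3000
ω₁+ω₂+ω₃+ω₄ = 2.5000  →  vx = (0.06/4)·2.5000 = 0.0375
−ω₁+ω₂+ω₃−ω₄ = 5.5000  →  vy = (0.06/4)·5.5000 = 0.0825
−ω₁+ω₂−ω₃+ω₄ = 12.5000  →  ωz = (0.06/1.2000)·12.5000 = 0.6250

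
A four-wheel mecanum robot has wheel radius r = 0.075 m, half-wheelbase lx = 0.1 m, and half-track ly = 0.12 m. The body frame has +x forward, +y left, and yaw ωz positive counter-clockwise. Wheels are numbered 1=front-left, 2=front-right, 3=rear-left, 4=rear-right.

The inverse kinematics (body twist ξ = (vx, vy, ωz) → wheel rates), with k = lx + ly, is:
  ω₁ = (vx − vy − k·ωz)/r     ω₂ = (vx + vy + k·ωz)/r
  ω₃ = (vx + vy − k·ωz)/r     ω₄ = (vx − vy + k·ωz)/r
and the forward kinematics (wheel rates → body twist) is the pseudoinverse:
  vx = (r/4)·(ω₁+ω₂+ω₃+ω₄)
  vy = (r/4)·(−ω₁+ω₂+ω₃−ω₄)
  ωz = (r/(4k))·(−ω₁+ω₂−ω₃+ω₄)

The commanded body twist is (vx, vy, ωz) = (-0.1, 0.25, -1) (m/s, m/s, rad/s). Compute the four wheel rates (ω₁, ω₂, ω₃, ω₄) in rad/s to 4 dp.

k = lx + ly = 0.1 + 0.12 = 0.2200;  k·ωz = 0.2200·-1 = -0.2200
ω₁ (FL) = (vx − vy − k·ωz)/r = -0.1300/0.075 = -1.7333
ω₂ (FR) = (vx + vy + k·ωz)/r = -0.0700/0.075 = -0.9333
ω₃ (RL) = (vx + vy − k·ωz)/r = 0.3700/0.075 = 4.9333
ω₄ (RR) = (vx − vy + k·ωz)/r = -0.5700/0.075 = -7.6000

(-1.7333, -0.9333, 4.9333, -7.6000)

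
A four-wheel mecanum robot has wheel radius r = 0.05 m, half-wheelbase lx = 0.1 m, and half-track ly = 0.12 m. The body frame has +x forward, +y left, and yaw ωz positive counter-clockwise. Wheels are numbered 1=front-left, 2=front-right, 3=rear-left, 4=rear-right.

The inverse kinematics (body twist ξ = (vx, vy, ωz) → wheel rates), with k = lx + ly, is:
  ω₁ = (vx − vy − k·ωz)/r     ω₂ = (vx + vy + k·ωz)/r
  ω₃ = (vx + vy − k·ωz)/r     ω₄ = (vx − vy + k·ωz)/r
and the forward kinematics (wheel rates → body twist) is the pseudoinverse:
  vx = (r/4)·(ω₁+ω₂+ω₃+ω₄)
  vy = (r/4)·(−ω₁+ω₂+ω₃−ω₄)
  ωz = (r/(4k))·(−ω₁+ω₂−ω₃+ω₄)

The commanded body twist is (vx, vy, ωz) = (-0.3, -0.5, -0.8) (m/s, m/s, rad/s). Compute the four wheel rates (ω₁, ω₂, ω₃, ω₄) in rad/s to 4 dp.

k = lx + ly = 0.1 + 0.12 = 0.2200;  k·ωz = 0.2200·-0.8 = -0.1760
ω₁ (FL) = (vx − vy − k·ωz)/r = 0.3760/0.05 = 7.5200
ω₂ (FR) = (vx + vy + k·ωz)/r = -0.9760/0.05 = -19.5200
ω₃ (RL) = (vx + vy − k·ωz)/r = -0.6240/0.05 = -12.4800
ω₄ (RR) = (vx − vy + k·ωz)/r = 0.0240/0.05 = 0.4800

(7.5200, -19.5200, -12.4800, 0.4800)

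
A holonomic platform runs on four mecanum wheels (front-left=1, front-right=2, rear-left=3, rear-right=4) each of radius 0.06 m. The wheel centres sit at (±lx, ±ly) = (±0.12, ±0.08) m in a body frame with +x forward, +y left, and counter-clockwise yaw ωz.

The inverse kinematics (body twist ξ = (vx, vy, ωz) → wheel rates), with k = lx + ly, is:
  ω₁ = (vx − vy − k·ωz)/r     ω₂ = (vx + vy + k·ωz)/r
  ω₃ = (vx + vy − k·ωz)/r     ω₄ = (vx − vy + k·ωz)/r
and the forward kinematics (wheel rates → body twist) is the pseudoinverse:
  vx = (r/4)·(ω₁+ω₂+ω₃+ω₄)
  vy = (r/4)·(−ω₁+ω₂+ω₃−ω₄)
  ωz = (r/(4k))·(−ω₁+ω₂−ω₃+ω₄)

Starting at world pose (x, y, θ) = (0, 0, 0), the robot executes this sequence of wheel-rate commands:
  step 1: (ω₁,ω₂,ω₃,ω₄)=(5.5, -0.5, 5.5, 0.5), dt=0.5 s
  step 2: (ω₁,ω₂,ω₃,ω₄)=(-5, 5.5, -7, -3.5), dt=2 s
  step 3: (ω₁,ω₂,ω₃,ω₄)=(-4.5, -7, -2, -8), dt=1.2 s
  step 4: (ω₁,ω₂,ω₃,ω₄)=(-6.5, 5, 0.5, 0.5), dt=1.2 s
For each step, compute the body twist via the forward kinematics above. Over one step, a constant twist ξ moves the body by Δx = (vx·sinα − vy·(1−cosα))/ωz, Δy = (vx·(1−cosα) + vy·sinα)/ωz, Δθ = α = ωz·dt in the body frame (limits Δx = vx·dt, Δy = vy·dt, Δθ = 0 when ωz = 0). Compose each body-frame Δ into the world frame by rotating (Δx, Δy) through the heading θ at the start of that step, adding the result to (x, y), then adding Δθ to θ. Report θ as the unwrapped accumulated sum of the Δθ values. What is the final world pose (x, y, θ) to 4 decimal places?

(-0.5796, -0.3631, 1.9575)

step 1: ξ=(vx,vy,ωz)=(0.1650, -0.0150, -0.8250), dt=0.5 → body Δ=(0.0787, -0.0241, -0.4125) → world pose (0.0787, -0.0241, -0.4125)
step 2: ξ=(vx,vy,ωz)=(-0.1500, 0.1050, 1.0500), dt=2.0 → body Δ=(-0.2738, -0.1287, 2.1000) → world pose (-0.2238, -0.0322, 1.6875)
step 3: ξ=(vx,vy,ωz)=(-0.3225, 0.0525, -0.6375), dt=1.2 → body Δ=(-0.3274, 0.1980, -0.7650) → world pose (-0.3823, -0.3804, 0.9225)
step 4: ξ=(vx,vy,ωz)=(-0.0075, 0.1725, 0.8625), dt=1.2 → body Δ=(-0.1054, 0.1677, 1.0350) → world pose (-0.5796, -0.3631, 1.9575)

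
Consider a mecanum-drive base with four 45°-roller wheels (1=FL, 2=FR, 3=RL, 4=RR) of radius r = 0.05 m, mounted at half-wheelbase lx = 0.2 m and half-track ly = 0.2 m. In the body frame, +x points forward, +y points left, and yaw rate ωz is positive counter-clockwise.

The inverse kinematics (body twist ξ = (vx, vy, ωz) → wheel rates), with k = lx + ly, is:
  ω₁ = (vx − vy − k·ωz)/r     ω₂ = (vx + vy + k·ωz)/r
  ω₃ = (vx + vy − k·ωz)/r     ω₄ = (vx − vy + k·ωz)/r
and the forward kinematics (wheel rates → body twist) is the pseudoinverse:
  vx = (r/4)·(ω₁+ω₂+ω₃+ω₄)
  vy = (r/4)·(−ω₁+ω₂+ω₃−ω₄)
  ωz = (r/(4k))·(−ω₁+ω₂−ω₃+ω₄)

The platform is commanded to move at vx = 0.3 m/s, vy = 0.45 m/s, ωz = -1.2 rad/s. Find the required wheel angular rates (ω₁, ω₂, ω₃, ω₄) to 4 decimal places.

(6.6000, 5.4000, 24.6000, -12.6000)

k = lx + ly = 0.2 + 0.2 = 0.4000;  k·ωz = 0.4000·-1.2 = -0.4800
ω₁ (FL) = (vx − vy − k·ωz)/r = 0.3300/0.05 = 6.6000
ω₂ (FR) = (vx + vy + k·ωz)/r = 0.2700/0.05 = 5.4000
ω₃ (RL) = (vx + vy − k·ωz)/r = 1.2300/0.05 = 24.6000
ω₄ (RR) = (vx − vy + k·ωz)/r = -0.6300/0.05 = -12.6000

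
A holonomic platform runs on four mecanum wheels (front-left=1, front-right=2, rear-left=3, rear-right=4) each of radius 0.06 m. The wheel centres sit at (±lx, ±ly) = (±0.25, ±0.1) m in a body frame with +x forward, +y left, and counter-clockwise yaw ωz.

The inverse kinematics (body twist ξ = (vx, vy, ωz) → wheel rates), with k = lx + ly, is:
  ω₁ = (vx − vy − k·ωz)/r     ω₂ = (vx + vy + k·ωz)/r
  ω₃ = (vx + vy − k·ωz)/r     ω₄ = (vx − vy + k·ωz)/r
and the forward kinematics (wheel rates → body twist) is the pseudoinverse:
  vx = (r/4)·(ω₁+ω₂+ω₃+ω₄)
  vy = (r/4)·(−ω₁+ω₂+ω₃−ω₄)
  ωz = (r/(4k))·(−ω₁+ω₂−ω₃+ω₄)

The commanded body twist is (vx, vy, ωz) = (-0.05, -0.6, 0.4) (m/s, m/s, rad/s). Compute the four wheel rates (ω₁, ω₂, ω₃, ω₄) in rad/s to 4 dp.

(6.8333, -8.5000, -13.1667, 11.5000)

k = lx + ly = 0.25 + 0.1 = 0.3500;  k·ωz = 0.3500·0.4 = 0.1400
ω₁ (FL) = (vx − vy − k·ωz)/r = 0.4100/0.06 = 6.8333
ω₂ (FR) = (vx + vy + k·ωz)/r = -0.5100/0.06 = -8.5000
ω₃ (RL) = (vx + vy − k·ωz)/r = -0.7900/0.06 = -13.1667
ω₄ (RR) = (vx − vy + k·ωz)/r = 0.6900/0.06 = 11.5000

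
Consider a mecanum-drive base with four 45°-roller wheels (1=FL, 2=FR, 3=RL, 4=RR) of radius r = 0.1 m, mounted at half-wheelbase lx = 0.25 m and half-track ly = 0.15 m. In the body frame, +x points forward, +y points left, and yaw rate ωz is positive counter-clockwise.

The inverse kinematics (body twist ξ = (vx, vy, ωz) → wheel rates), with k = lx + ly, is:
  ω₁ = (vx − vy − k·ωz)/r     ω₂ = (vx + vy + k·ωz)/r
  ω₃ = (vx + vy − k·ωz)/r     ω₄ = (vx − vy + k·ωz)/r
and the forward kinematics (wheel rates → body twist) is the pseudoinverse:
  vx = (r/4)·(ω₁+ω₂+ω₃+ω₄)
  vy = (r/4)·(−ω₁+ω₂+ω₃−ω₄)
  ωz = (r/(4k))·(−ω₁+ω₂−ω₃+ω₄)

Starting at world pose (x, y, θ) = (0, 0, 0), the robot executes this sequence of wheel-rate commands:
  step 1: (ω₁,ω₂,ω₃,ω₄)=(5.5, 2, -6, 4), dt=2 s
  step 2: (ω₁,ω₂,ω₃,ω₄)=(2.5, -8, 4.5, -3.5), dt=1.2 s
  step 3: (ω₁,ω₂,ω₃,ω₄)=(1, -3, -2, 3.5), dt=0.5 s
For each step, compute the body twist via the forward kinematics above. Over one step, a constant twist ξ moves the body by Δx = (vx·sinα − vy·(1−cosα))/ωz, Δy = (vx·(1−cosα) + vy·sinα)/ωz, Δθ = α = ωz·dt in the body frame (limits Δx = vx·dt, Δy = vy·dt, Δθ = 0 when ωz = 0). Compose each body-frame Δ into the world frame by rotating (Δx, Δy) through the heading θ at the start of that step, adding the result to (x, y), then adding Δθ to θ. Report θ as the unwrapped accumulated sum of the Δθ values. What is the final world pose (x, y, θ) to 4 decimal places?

step 1: ξ=(vx,vy,ωz)=(0.1375, -0.3375, 0.4062), dt=2.0 → body Δ=(0.5052, -0.4974, 0.8125) → world pose (0.5052, -0.4974, 0.8125)
step 2: ξ=(vx,vy,ωz)=(-0.1125, -0.0625, -1.1562), dt=1.2 → body Δ=(-0.1399, 0.0264, -1.3875) → world pose (0.3898, -0.5808, -0.5750)
step 3: ξ=(vx,vy,ωz)=(-0.0125, -0.2375, 0.0938), dt=0.5 → body Δ=(-0.0035, -0.1189, 0.0469) → world pose (0.3223, -0.6787, -0.5281)

(0.3223, -0.6787, -0.5281)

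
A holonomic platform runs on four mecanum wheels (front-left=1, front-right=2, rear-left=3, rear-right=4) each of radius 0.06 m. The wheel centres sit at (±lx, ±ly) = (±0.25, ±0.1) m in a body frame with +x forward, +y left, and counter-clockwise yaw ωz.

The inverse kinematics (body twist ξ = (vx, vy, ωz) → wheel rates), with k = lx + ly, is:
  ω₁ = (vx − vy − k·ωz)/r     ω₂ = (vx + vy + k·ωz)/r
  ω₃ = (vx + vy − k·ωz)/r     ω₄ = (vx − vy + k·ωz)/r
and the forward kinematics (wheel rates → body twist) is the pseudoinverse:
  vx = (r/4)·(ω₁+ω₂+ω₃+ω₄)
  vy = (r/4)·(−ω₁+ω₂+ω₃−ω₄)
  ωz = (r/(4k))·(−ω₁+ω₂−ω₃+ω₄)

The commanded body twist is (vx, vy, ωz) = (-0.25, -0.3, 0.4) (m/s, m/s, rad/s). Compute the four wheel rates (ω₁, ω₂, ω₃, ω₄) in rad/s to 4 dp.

k = lx + ly = 0.25 + 0.1 = 0.3500;  k·ωz = 0.3500·0.4 = 0.1400
ω₁ (FL) = (vx − vy − k·ωz)/r = -0.0900/0.06 = -1.5000
ω₂ (FR) = (vx + vy + k·ωz)/r = -0.4100/0.06 = -6.8333
ω₃ (RL) = (vx + vy − k·ωz)/r = -0.6900/0.06 = -11.5000
ω₄ (RR) = (vx − vy + k·ωz)/r = 0.1900/0.06 = 3.1667

(-1.5000, -6.8333, -11.5000, 3.1667)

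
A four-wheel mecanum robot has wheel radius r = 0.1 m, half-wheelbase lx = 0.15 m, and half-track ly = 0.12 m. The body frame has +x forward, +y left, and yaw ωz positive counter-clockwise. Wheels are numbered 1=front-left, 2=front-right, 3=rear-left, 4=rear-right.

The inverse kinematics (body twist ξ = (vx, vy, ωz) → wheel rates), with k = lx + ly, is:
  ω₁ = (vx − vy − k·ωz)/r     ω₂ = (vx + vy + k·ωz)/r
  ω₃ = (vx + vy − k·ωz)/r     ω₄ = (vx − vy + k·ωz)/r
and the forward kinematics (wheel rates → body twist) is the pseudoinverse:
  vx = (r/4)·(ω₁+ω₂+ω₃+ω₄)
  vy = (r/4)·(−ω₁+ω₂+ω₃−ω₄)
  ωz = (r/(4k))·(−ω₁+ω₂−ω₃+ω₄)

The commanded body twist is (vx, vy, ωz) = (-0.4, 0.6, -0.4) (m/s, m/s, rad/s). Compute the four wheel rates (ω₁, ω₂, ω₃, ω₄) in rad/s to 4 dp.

k = lx + ly = 0.15 + 0.12 = 0.2700;  k·ωz = 0.2700·-0.4 = -0.1080
ω₁ (FL) = (vx − vy − k·ωz)/r = -0.8920/0.1 = -8.9200
ω₂ (FR) = (vx + vy + k·ωz)/r = 0.0920/0.1 = 0.9200
ω₃ (RL) = (vx + vy − k·ωz)/r = 0.3080/0.1 = 3.0800
ω₄ (RR) = (vx − vy + k·ωz)/r = -1.1080/0.1 = -11.0800

(-8.9200, 0.9200, 3.0800, -11.0800)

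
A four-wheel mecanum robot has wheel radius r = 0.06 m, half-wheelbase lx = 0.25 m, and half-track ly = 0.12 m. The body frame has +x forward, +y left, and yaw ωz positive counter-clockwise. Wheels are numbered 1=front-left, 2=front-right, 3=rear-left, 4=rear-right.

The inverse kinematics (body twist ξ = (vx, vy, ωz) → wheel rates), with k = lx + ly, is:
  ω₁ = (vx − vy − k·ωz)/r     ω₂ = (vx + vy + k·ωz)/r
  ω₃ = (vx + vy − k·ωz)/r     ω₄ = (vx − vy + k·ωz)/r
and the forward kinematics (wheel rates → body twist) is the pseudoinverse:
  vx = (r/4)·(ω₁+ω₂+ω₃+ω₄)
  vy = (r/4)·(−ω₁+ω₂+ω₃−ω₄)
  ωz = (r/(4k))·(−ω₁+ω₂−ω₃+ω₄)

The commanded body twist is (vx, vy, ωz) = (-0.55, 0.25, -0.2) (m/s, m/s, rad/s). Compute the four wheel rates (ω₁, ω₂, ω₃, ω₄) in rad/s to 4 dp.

(-12.1000, -6.2333, -3.7667, -14.5667)

k = lx + ly = 0.25 + 0.12 = 0.3700;  k·ωz = 0.3700·-0.2 = -0.0740
ω₁ (FL) = (vx − vy − k·ωz)/r = -0.7260/0.06 = -12.1000
ω₂ (FR) = (vx + vy + k·ωz)/r = -0.3740/0.06 = -6.2333
ω₃ (RL) = (vx + vy − k·ωz)/r = -0.2260/0.06 = -3.7667
ω₄ (RR) = (vx − vy + k·ωz)/r = -0.8740/0.06 = -14.5667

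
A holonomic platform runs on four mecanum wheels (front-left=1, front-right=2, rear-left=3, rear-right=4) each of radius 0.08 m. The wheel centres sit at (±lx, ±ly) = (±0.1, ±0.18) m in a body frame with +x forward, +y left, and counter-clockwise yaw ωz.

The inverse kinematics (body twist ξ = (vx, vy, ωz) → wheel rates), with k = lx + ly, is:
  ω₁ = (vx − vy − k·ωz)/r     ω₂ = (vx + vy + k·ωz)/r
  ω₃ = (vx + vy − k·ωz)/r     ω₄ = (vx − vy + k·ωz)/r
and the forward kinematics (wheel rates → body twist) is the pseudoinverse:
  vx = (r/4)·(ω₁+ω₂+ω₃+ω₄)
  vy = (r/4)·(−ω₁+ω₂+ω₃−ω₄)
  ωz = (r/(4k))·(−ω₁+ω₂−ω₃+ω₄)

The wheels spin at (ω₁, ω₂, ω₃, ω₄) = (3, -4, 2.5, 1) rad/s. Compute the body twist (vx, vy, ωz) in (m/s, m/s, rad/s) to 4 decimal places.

k = lx + ly = 0.1 + 0.18 = 0.2800
ω₁+ω₂+ω₃+ω₄ = 2.5000  →  vx = (0.08/4)·2.5000 = 0.0500
−ω₁+ω₂+ω₃−ω₄ = -5.5000  →  vy = (0.08/4)·-5.5000 = -0.1100
−ω₁+ω₂−ω₃+ω₄ = -8.5000  →  ωz = (0.08/1.1200)·-8.5000 = -0.6071

(0.0500, -0.1100, -0.6071)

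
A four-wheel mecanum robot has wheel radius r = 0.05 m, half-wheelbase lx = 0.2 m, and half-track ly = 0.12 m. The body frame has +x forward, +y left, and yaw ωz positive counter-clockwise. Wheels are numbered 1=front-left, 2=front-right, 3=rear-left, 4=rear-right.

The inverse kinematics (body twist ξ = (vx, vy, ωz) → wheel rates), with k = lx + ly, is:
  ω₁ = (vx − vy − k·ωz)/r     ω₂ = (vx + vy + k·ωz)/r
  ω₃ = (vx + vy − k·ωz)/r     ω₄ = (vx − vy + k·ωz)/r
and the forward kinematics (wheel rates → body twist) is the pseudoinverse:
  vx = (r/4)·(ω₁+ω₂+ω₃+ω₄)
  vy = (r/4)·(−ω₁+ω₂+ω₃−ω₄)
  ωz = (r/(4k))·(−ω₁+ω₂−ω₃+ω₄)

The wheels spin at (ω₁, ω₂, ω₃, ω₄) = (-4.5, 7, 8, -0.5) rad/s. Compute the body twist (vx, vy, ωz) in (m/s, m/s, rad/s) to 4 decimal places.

(0.1250, 0.2500, 0.1172)

k = lx + ly = 0.2 + 0.12 = 0.3200
ω₁+ω₂+ω₃+ω₄ = 10.0000  →  vx = (0.05/4)·10.0000 = 0.1250
−ω₁+ω₂+ω₃−ω₄ = 20.0000  →  vy = (0.05/4)·20.0000 = 0.2500
−ω₁+ω₂−ω₃+ω₄ = 3.0000  →  ωz = (0.05/1.2800)·3.0000 = 0.1172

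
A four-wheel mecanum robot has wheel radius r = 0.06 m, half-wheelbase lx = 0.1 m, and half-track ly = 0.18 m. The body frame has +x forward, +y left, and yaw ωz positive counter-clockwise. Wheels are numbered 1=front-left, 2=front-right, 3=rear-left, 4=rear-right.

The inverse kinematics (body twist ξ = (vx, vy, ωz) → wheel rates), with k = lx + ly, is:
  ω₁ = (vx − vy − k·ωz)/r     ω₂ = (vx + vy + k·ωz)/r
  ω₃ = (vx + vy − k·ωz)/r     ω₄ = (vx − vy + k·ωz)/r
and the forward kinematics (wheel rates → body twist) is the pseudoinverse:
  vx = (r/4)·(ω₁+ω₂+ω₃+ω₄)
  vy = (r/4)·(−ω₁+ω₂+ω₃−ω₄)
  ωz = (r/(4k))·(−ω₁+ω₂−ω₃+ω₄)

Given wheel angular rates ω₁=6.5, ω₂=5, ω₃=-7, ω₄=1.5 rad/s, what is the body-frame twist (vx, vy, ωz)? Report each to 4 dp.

k = lx + ly = 0.1 + 0.18 = 0.2800
ω₁+ω₂+ω₃+ω₄ = 6.0000  →  vx = (0.06/4)·6.0000 = 0.0900
−ω₁+ω₂+ω₃−ω₄ = -10.0000  →  vy = (0.06/4)·-10.0000 = -0.1500
−ω₁+ω₂−ω₃+ω₄ = 7.0000  →  ωz = (0.06/1.1200)·7.0000 = 0.3750

(0.0900, -0.1500, 0.3750)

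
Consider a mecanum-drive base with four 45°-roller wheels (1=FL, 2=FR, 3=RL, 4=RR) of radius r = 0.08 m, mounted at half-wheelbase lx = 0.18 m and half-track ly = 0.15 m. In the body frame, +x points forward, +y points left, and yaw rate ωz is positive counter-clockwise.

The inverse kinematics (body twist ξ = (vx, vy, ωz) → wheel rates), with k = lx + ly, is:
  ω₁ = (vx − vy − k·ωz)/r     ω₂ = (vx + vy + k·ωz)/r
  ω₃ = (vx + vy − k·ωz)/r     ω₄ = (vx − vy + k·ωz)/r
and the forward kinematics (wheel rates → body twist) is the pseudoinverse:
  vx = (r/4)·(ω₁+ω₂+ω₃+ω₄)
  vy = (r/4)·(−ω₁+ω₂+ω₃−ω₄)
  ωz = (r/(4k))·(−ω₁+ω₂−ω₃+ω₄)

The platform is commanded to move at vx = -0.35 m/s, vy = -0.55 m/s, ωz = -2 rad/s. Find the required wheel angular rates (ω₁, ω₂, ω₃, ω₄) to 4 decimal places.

k = lx + ly = 0.18 + 0.15 = 0.3300;  k·ωz = 0.3300·-2 = -0.6600
ω₁ (FL) = (vx − vy − k·ωz)/r = 0.8600/0.08 = 10.7500
ω₂ (FR) = (vx + vy + k·ωz)/r = -1.5600/0.08 = -19.5000
ω₃ (RL) = (vx + vy − k·ωz)/r = -0.2400/0.08 = -3.0000
ω₄ (RR) = (vx − vy + k·ωz)/r = -0.4600/0.08 = -5.7500

(10.7500, -19.5000, -3.0000, -5.7500)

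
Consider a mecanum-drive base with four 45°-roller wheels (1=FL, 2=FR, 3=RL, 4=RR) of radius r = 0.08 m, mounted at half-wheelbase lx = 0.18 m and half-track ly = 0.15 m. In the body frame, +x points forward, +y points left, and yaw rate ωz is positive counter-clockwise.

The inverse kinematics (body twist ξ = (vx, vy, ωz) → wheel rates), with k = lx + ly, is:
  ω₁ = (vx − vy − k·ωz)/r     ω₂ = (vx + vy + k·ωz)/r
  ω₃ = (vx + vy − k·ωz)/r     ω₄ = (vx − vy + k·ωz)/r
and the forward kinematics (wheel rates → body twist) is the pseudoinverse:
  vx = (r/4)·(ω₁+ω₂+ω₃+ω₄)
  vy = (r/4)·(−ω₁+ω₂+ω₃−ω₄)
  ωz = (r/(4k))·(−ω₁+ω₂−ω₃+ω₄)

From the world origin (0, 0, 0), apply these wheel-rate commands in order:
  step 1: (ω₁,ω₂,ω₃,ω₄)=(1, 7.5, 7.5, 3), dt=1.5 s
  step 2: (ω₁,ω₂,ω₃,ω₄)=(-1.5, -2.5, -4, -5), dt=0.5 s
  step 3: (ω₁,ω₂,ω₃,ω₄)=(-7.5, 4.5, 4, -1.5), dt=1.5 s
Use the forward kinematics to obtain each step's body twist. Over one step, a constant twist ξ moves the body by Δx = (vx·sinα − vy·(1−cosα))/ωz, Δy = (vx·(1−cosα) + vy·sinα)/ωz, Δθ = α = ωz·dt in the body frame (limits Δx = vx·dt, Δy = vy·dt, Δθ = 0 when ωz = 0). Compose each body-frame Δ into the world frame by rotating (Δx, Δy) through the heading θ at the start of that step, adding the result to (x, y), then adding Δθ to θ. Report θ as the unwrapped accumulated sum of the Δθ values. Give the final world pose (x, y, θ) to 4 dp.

(0.1855, 0.8274, 0.7121)

step 1: ξ=(vx,vy,ωz)=(0.3800, 0.2200, 0.1212), dt=1.5 → body Δ=(0.5369, 0.3799, 0.1818) → world pose (0.5369, 0.3799, 0.1818)
step 2: ξ=(vx,vy,ωz)=(-0.2600, 0.0000, -0.1212), dt=0.5 → body Δ=(-0.1299, 0.0039, -0.0606) → world pose (0.4085, 0.3602, 0.1212)
step 3: ξ=(vx,vy,ωz)=(-0.0100, 0.3500, 0.3939), dt=1.5 → body Δ=(-0.1648, 0.4907, 0.5909) → world pose (0.1855, 0.8274, 0.7121)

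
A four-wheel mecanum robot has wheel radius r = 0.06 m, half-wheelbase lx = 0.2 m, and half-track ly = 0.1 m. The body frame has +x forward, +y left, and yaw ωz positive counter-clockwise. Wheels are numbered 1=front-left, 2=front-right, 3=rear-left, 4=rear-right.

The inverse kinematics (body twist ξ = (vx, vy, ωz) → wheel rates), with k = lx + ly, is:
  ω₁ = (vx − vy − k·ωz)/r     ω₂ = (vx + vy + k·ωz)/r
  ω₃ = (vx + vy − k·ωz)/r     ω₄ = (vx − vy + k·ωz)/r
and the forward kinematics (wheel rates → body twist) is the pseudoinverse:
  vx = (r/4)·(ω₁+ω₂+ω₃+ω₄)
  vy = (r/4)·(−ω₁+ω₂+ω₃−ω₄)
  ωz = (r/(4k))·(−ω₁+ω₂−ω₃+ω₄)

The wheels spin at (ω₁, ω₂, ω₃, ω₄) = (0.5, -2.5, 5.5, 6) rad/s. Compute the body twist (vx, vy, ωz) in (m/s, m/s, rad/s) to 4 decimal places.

k = lx + ly = 0.2 + 0.1 = 0.3000
ω₁+ω₂+ω₃+ω₄ = 9.5000  →  vx = (0.06/4)·9.5000 = 0.1425
−ω₁+ω₂+ω₃−ω₄ = -3.5000  →  vy = (0.06/4)·-3.5000 = -0.0525
−ω₁+ω₂−ω₃+ω₄ = -2.5000  →  ωz = (0.06/1.2000)·-2.5000 = -0.1250

(0.1425, -0.0525, -0.1250)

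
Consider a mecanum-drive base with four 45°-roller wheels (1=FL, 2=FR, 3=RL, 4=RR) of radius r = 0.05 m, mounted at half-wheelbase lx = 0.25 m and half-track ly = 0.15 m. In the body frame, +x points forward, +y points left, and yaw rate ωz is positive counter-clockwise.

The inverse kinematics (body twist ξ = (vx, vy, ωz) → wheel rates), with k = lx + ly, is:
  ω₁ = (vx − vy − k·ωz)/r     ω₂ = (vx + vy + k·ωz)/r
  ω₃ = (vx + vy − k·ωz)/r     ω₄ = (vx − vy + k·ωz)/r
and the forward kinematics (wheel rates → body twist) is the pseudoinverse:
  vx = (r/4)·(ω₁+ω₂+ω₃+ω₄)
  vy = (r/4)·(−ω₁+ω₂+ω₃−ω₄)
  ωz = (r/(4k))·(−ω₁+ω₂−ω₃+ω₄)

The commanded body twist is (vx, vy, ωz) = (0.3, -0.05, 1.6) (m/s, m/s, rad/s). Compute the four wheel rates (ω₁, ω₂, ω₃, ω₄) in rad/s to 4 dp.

(-5.8000, 17.8000, -7.8000, 19.8000)

k = lx + ly = 0.25 + 0.15 = 0.4000;  k·ωz = 0.4000·1.6 = 0.6400
ω₁ (FL) = (vx − vy − k·ωz)/r = -0.2900/0.05 = -5.8000
ω₂ (FR) = (vx + vy + k·ωz)/r = 0.8900/0.05 = 17.8000
ω₃ (RL) = (vx + vy − k·ωz)/r = -0.3900/0.05 = -7.8000
ω₄ (RR) = (vx − vy + k·ωz)/r = 0.9900/0.05 = 19.8000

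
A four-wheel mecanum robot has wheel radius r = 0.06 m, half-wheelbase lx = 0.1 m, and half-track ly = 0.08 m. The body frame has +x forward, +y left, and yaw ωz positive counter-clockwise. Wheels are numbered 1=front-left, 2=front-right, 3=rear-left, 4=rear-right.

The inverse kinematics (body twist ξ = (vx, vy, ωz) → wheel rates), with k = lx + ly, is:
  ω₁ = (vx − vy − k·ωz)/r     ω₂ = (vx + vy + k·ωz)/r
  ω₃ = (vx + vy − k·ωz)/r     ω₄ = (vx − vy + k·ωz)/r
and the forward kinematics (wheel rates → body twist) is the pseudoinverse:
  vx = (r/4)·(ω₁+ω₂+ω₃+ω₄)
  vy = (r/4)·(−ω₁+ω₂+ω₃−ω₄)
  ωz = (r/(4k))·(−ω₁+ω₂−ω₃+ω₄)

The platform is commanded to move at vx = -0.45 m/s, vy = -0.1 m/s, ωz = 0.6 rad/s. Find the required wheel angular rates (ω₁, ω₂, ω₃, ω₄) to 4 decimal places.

k = lx + ly = 0.1 + 0.08 = 0.1800;  k·ωz = 0.1800·0.6 = 0.1080
ω₁ (FL) = (vx − vy − k·ωz)/r = -0.4580/0.06 = -7.6333
ω₂ (FR) = (vx + vy + k·ωz)/r = -0.4420/0.06 = -7.3667
ω₃ (RL) = (vx + vy − k·ωz)/r = -0.6580/0.06 = -10.9667
ω₄ (RR) = (vx − vy + k·ωz)/r = -0.2420/0.06 = -4.0333

(-7.6333, -7.3667, -10.9667, -4.0333)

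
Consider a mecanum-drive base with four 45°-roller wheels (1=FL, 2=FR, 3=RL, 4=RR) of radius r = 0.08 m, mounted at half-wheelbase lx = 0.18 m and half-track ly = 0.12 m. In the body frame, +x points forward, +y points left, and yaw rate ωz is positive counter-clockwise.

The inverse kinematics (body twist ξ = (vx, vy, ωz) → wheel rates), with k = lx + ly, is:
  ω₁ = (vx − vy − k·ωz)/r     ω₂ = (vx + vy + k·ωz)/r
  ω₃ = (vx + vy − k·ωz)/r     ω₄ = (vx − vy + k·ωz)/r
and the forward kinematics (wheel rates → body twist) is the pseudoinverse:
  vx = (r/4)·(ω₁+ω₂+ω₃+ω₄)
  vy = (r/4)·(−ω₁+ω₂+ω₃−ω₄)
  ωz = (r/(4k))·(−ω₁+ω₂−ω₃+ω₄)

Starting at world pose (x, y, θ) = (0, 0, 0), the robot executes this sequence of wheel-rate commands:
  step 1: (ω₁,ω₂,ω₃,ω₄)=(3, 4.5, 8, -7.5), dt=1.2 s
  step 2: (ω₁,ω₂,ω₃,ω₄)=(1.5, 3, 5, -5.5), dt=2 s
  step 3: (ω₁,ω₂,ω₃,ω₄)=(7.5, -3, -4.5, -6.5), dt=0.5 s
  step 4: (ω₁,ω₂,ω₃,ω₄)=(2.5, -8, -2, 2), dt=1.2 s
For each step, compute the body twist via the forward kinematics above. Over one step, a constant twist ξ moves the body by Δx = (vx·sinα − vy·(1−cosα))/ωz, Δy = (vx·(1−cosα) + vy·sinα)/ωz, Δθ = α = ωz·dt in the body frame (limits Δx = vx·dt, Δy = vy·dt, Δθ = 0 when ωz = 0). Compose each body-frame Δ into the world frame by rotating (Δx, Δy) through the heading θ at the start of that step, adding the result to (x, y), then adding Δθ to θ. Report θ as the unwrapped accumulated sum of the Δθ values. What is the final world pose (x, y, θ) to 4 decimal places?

(0.8678, 0.4806, -3.2567)

step 1: ξ=(vx,vy,ωz)=(0.1600, 0.3400, -0.9333), dt=1.2 → body Δ=(0.3599, 0.2312, -1.1200) → world pose (0.3599, 0.2312, -1.1200)
step 2: ξ=(vx,vy,ωz)=(0.0800, 0.2400, -0.6000), dt=2.0 → body Δ=(0.3793, 0.2878, -1.2000) → world pose (0.7842, 0.0151, -2.3200)
step 3: ξ=(vx,vy,ωz)=(-0.1300, -0.1700, -0.8333), dt=0.5 → body Δ=(-0.0806, -0.0692, -0.4167) → world pose (0.7884, 0.1213, -2.7367)
step 4: ξ=(vx,vy,ωz)=(-0.1100, -0.2900, -0.4333), dt=1.2 → body Δ=(-0.2146, -0.2990, -0.5200) → world pose (0.8678, 0.4806, -3.2567)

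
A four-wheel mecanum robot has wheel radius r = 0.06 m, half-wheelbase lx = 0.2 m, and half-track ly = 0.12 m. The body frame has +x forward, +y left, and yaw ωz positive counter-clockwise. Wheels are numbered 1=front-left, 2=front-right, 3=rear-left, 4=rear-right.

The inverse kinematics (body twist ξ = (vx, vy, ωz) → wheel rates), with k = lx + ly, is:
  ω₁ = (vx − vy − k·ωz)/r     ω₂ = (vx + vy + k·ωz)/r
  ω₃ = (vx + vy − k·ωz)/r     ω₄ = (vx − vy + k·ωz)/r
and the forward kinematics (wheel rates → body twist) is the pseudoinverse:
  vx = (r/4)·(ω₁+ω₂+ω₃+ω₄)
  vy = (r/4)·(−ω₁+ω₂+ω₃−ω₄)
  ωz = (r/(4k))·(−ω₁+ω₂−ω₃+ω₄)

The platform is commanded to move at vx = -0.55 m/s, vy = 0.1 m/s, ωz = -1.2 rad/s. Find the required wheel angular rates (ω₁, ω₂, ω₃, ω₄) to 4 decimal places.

(-4.4333, -13.9000, -1.1000, -17.2333)

k = lx + ly = 0.2 + 0.12 = 0.3200;  k·ωz = 0.3200·-1.2 = -0.3840
ω₁ (FL) = (vx − vy − k·ωz)/r = -0.2660/0.06 = -4.4333
ω₂ (FR) = (vx + vy + k·ωz)/r = -0.8340/0.06 = -13.9000
ω₃ (RL) = (vx + vy − k·ωz)/r = -0.0660/0.06 = -1.1000
ω₄ (RR) = (vx − vy + k·ωz)/r = -1.0340/0.06 = -17.2333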